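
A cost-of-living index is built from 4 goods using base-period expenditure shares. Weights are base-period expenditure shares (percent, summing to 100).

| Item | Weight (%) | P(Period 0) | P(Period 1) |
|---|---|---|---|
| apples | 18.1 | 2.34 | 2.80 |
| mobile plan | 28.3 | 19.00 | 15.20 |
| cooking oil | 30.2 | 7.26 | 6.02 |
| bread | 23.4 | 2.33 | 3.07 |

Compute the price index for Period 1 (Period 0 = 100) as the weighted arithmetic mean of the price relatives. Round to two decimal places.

100.17

apples: 18.1 × (2.80/2.34) = 18.1 × 1.196581 = 21.6581
mobile plan: 28.3 × (15.20/19.00) = 28.3 × 0.800000 = 22.6400
cooking oil: 30.2 × (6.02/7.26) = 30.2 × 0.829201 = 25.0419
bread: 23.4 × (3.07/2.33) = 23.4 × 1.317597 = 30.8318
Index = Σ wᵢ·(p₁ᵢ/p₀ᵢ) = 21.6581 + 22.6400 + 25.0419 + 30.8318 = 100.1718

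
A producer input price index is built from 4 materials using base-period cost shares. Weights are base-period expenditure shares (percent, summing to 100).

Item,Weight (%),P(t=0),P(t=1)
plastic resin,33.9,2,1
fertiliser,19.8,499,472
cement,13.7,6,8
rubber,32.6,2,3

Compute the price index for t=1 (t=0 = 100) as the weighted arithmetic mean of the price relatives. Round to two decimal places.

plastic resin: 33.9 × (1/2) = 33.9 × 0.500000 = 16.9500
fertiliser: 19.8 × (472/499) = 19.8 × 0.945892 = 18.7287
cement: 13.7 × (8/6) = 13.7 × 1.333333 = 18.2667
rubber: 32.6 × (3/2) = 32.6 × 1.500000 = 48.9000
Index = Σ wᵢ·(p₁ᵢ/p₀ᵢ) = 16.9500 + 18.7287 + 18.2667 + 48.9000 = 102.8453

102.85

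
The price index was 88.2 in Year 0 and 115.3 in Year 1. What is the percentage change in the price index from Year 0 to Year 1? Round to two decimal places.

Change = (115.3 − 88.2) / 88.2 × 100
       = 27.1 / 88.2 × 100 = 30.7256%

30.73%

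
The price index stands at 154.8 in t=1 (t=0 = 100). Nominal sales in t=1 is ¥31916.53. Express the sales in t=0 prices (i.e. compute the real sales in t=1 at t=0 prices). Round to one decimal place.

20617.9

Real = Nominal ÷ (Index/100) = 31916.53 ÷ (154.8/100)
     = 31916.53 ÷ 1.548 = 20617.9134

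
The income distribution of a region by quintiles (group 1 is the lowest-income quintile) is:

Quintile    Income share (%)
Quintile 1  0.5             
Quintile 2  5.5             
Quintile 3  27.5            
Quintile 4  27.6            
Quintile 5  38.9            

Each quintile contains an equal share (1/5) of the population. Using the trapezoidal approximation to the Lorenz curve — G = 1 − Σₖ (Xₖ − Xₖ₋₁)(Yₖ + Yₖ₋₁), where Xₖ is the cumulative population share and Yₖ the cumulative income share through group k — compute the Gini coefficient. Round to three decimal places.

0.396

Cumulative income shares Yₖ: 0.0050, 0.0600, 0.3350, 0.6110, 1.0000
Σ (Xₖ−Xₖ₋₁)(Yₖ+Yₖ₋₁) = (1/5)(0.0050+0.0000) + (1/5)(0.0600+0.0050) + (1/5)(0.3350+0.0600) + (1/5)(0.6110+0.3350) + (1/5)(1.0000+0.6110)
  = 0.0010 + 0.0130 + 0.0790 + 0.1892 + 0.3222 = 0.6044
G = 1 − 0.6044 = 0.3956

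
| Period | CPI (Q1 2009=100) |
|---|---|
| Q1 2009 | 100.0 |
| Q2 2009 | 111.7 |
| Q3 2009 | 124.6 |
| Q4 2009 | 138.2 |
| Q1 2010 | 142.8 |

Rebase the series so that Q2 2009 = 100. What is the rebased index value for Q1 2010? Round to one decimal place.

Rebased(Q1 2010) = 142.8 / 111.7 × 100 = 127.8424

127.8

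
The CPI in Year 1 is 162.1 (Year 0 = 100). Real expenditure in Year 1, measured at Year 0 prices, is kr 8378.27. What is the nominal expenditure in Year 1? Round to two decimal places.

13581.18

Nominal = Real × (Index/100) = 8378.27 × (162.1/100)
        = 8378.27 × 1.621 = 13581.1757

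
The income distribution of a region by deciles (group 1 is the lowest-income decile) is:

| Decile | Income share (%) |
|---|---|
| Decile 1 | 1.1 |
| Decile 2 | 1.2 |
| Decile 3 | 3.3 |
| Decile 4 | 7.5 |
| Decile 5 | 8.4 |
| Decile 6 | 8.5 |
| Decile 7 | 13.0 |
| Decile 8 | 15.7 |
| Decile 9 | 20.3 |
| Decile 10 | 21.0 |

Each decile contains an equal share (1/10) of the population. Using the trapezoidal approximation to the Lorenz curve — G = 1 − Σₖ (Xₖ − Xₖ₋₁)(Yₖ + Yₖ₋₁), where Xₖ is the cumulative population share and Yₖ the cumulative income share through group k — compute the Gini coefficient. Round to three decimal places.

Cumulative income shares Yₖ: 0.0110, 0.0230, 0.0560, 0.1310, 0.2150, 0.3000, 0.4300, 0.5870, 0.7900, 1.0000
Σ (Xₖ−Xₖ₋₁)(Yₖ+Yₖ₋₁) = (1/10)(0.0110+0.0000) + (1/10)(0.0230+0.0110) + (1/10)(0.0560+0.0230) + (1/10)(0.1310+0.0560) + (1/10)(0.2150+0.1310) + (1/10)(0.3000+0.2150) + (1/10)(0.4300+0.3000) + (1/10)(0.5870+0.4300) + (1/10)(0.7900+0.5870) + (1/10)(1.0000+0.7900)
  = 0.0011 + 0.0034 + 0.0079 + 0.0187 + 0.0346 + 0.0515 + 0.0730 + 0.1017 + 0.1377 + 0.1790 = 0.6086
G = 1 − 0.6086 = 0.3914

0.391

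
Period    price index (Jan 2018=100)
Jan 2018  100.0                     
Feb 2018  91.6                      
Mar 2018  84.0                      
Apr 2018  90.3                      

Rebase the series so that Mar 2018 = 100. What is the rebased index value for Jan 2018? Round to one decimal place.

119.0

Rebased(Jan 2018) = 100.0 / 84.0 × 100 = 119.0476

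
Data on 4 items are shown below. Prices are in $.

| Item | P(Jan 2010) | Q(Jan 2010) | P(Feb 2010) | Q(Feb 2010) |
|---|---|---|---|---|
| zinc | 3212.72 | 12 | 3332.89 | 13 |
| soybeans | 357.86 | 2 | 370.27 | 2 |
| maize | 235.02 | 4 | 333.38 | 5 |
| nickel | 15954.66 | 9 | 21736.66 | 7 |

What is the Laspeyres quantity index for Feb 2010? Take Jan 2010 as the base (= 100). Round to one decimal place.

Laspeyres quantity index uses base-period prices as weights.
ΣP(Jan 2010)·Q(Feb 2010) = 3212.72×13 + 357.86×2 + 235.02×5 + 15954.66×7 = 41765.36 + 715.72 + 1175.1 + 111682.62 = 155338.8
ΣP(Jan 2010)·Q(Jan 2010) = 3212.72×12 + 357.86×2 + 235.02×4 + 15954.66×9 = 38552.64 + 715.72 + 940.08 + 143591.94 = 183800.38
Index = 155338.8 / 183800.38 × 100 = 84.5150

84.5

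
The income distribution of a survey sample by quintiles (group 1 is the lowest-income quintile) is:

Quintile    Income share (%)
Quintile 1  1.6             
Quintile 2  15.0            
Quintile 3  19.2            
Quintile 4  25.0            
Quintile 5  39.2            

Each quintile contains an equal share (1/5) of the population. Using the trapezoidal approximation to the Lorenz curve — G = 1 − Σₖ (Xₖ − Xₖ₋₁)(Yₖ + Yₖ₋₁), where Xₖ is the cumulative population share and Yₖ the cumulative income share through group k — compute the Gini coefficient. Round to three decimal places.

Cumulative income shares Yₖ: 0.0160, 0.1660, 0.3580, 0.6080, 1.0000
Σ (Xₖ−Xₖ₋₁)(Yₖ+Yₖ₋₁) = (1/5)(0.0160+0.0000) + (1/5)(0.1660+0.0160) + (1/5)(0.3580+0.1660) + (1/5)(0.6080+0.3580) + (1/5)(1.0000+0.6080)
  = 0.0032 + 0.0364 + 0.1048 + 0.1932 + 0.3216 = 0.6592
G = 1 − 0.6592 = 0.3408

0.341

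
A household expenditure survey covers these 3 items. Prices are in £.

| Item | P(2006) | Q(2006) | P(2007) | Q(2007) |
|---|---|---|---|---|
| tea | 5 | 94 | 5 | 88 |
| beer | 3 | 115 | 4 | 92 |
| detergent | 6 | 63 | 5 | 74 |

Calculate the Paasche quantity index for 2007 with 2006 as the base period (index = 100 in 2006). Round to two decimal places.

94.62

Paasche quantity index uses current-period prices as weights.
ΣP(2007)·Q(2007) = 5×88 + 4×92 + 5×74 = 440 + 368 + 370 = 1178
ΣP(2007)·Q(2006) = 5×94 + 4×115 + 5×63 = 470 + 460 + 315 = 1245
Index = 1178 / 1245 × 100 = 94.6185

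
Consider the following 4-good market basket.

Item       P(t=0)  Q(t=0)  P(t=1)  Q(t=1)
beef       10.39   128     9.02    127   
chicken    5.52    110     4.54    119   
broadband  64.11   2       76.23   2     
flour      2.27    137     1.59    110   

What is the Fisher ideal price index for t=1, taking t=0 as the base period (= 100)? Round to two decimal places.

85.35

Laspeyres component (base-period weights):
ΣP(t=1)Q(t=0) = 9.02×128 + 4.54×110 + 76.23×2 + 1.59×137 = 1154.56 + 499.4 + 152.46 + 217.83 = 2024.25
ΣP(t=0)Q(t=0) = 10.39×128 + 5.52×110 + 64.11×2 + 2.27×137 = 1329.92 + 607.2 + 128.22 + 310.99 = 2376.33
L = 2024.25 / 2376.33 × 100 = 85.1839
Paasche component (current-period weights):
ΣP(t=1)Q(t=1) = 9.02×127 + 4.54×119 + 76.23×2 + 1.59×110 = 1145.54 + 540.26 + 152.46 + 174.9 = 2013.16
ΣP(t=0)Q(t=1) = 10.39×127 + 5.52×119 + 64.11×2 + 2.27×110 = 1319.53 + 656.88 + 128.22 + 249.7 = 2354.33
P = 2013.16 / 2354.33 × 100 = 85.5088
Fisher = √(L × P) = √(85.1839 × 85.5088) = 85.3462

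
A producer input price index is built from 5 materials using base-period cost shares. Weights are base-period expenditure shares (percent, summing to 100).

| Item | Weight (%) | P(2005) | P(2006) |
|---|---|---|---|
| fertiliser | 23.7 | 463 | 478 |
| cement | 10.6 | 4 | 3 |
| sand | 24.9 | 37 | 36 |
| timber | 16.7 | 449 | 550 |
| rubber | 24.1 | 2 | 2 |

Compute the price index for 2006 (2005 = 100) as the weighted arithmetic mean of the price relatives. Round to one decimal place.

fertiliser: 23.7 × (478/463) = 23.7 × 1.032397 = 24.4678
cement: 10.6 × (3/4) = 10.6 × 0.750000 = 7.9500
sand: 24.9 × (36/37) = 24.9 × 0.972973 = 24.2270
timber: 16.7 × (550/449) = 16.7 × 1.224944 = 20.4566
rubber: 24.1 × (2/2) = 24.1 × 1.000000 = 24.1000
Index = Σ wᵢ·(p₁ᵢ/p₀ᵢ) = 24.4678 + 7.9500 + 24.2270 + 20.4566 + 24.1000 = 101.2014

101.2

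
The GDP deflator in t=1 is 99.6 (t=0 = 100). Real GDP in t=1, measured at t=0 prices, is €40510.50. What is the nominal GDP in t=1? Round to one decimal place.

40348.5

Nominal = Real × (Index/100) = 40510.50 × (99.6/100)
        = 40510.50 × 0.996 = 40348.4580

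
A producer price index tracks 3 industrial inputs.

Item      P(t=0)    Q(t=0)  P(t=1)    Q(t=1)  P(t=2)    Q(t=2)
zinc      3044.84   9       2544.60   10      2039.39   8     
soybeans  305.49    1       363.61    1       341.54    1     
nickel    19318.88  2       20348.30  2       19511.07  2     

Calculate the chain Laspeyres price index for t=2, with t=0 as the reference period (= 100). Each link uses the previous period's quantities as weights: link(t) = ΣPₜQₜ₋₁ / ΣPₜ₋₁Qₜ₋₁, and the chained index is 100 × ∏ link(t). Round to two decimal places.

86.62

Link t=0→t=1:
ΣP(t=1)Q(t=0) = 2544.60×9 + 363.61×1 + 20348.30×2 = 22901.4 + 363.61 + 40696.6 = 63961.61
ΣP(t=0)Q(t=0) = 3044.84×9 + 305.49×1 + 19318.88×2 = 27403.56 + 305.49 + 38637.76 = 66346.81
link = 63961.61/66346.81 = 0.964050
Link t=1→t=2:
ΣP(t=2)Q(t=1) = 2039.39×10 + 341.54×1 + 19511.07×2 = 20393.9 + 341.54 + 39022.14 = 59757.58
ΣP(t=1)Q(t=1) = 2544.60×10 + 363.61×1 + 20348.30×2 = 25446 + 363.61 + 40696.6 = 66506.21
link = 59757.58/66506.21 = 0.898526
Chained index = 100 × 0.964050 × 0.898526 = 86.6224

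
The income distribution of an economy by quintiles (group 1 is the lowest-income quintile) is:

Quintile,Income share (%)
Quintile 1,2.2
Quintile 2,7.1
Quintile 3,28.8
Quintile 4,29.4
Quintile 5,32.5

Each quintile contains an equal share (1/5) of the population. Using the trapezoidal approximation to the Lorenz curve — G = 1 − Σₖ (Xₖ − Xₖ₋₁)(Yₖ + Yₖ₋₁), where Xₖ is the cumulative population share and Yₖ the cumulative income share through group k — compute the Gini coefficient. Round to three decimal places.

Cumulative income shares Yₖ: 0.0220, 0.0930, 0.3810, 0.6750, 1.0000
Σ (Xₖ−Xₖ₋₁)(Yₖ+Yₖ₋₁) = (1/5)(0.0220+0.0000) + (1/5)(0.0930+0.0220) + (1/5)(0.3810+0.0930) + (1/5)(0.6750+0.3810) + (1/5)(1.0000+0.6750)
  = 0.0044 + 0.0230 + 0.0948 + 0.2112 + 0.3350 = 0.6684
G = 1 − 0.6684 = 0.3316

0.332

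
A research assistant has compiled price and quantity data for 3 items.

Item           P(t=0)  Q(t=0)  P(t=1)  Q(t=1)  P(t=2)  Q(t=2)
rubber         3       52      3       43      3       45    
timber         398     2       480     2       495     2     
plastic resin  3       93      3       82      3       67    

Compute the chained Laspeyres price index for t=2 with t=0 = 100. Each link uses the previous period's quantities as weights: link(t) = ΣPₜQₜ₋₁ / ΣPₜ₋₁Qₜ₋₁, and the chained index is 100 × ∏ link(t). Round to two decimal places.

Link t=0→t=1:
ΣP(t=1)Q(t=0) = 3×52 + 480×2 + 3×93 = 156 + 960 + 279 = 1395
ΣP(t=0)Q(t=0) = 3×52 + 398×2 + 3×93 = 156 + 796 + 279 = 1231
link = 1395/1231 = 1.133225
Link t=1→t=2:
ΣP(t=2)Q(t=1) = 3×43 + 495×2 + 3×82 = 129 + 990 + 246 = 1365
ΣP(t=1)Q(t=1) = 3×43 + 480×2 + 3×82 = 129 + 960 + 246 = 1335
link = 1365/1335 = 1.022472
Chained index = 100 × 1.133225 × 1.022472 = 115.8691

115.87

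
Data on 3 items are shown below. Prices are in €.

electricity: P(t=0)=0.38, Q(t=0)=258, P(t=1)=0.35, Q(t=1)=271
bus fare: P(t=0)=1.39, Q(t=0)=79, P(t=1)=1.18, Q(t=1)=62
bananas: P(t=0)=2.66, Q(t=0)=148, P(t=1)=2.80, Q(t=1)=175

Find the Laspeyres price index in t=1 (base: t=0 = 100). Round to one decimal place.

Laspeyres price index uses base-period quantities as weights.
ΣP(t=1)·Q(t=0) = 0.35×258 + 1.18×79 + 2.80×148 = 90.3 + 93.22 + 414.4 = 597.92
ΣP(t=0)·Q(t=0) = 0.38×258 + 1.39×79 + 2.66×148 = 98.04 + 109.81 + 393.68 = 601.53
Index = 597.92 / 601.53 × 100 = 99.3999

99.4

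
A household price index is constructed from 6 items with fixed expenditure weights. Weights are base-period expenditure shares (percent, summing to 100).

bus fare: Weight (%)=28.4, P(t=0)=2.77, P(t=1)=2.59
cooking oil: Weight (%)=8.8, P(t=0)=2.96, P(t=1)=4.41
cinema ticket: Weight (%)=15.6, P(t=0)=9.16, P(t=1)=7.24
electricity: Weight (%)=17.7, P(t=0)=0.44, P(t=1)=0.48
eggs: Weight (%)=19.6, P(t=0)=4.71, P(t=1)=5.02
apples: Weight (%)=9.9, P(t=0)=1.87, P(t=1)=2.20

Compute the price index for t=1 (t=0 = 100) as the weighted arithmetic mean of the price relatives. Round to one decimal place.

103.8

bus fare: 28.4 × (2.59/2.77) = 28.4 × 0.935018 = 26.5545
cooking oil: 8.8 × (4.41/2.96) = 8.8 × 1.489865 = 13.1108
cinema ticket: 15.6 × (7.24/9.16) = 15.6 × 0.790393 = 12.3301
electricity: 17.7 × (0.48/0.44) = 17.7 × 1.090909 = 19.3091
eggs: 19.6 × (5.02/4.71) = 19.6 × 1.065817 = 20.8900
apples: 9.9 × (2.20/1.87) = 9.9 × 1.176471 = 11.6471
Index = Σ wᵢ·(p₁ᵢ/p₀ᵢ) = 26.5545 + 13.1108 + 12.3301 + 19.3091 + 20.8900 + 11.6471 = 103.8416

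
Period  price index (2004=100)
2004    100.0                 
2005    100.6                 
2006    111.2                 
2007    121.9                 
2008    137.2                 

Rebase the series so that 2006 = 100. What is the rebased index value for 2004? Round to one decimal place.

Rebased(2004) = 100.0 / 111.2 × 100 = 89.9281

89.9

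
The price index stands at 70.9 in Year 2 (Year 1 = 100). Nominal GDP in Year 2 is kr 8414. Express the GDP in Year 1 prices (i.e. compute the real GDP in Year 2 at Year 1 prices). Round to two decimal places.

Real = Nominal ÷ (Index/100) = 8414 ÷ (70.9/100)
     = 8414 ÷ 0.709 = 11867.4189

11867.42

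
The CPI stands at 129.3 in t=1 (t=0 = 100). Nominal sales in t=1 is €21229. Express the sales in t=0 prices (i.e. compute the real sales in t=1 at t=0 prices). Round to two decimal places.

Real = Nominal ÷ (Index/100) = 21229 ÷ (129.3/100)
     = 21229 ÷ 1.293 = 16418.4068

16418.41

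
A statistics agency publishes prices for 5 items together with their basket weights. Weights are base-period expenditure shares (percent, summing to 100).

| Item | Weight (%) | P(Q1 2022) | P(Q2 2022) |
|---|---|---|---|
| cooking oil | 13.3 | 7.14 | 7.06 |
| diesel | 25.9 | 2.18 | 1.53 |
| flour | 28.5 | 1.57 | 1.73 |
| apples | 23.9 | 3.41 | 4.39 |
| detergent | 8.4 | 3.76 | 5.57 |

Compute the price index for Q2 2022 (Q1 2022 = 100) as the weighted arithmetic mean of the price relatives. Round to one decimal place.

cooking oil: 13.3 × (7.06/7.14) = 13.3 × 0.988796 = 13.1510
diesel: 25.9 × (1.53/2.18) = 25.9 × 0.701835 = 18.1775
flour: 28.5 × (1.73/1.57) = 28.5 × 1.101911 = 31.4045
apples: 23.9 × (4.39/3.41) = 23.9 × 1.287390 = 30.7686
detergent: 8.4 × (5.57/3.76) = 8.4 × 1.481383 = 12.4436
Index = Σ wᵢ·(p₁ᵢ/p₀ᵢ) = 13.1510 + 18.1775 + 31.4045 + 30.7686 + 12.4436 = 105.9452

105.9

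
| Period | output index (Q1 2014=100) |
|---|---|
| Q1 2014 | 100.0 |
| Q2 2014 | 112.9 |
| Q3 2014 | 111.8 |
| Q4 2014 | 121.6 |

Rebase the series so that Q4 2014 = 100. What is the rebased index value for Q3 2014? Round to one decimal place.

Rebased(Q3 2014) = 111.8 / 121.6 × 100 = 91.9408

91.9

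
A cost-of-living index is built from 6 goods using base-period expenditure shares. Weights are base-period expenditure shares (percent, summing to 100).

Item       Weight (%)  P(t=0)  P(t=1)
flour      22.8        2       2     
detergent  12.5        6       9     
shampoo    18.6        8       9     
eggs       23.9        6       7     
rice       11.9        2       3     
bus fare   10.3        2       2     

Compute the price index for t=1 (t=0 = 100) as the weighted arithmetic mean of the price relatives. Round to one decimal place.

flour: 22.8 × (2/2) = 22.8 × 1.000000 = 22.8000
detergent: 12.5 × (9/6) = 12.5 × 1.500000 = 18.7500
shampoo: 18.6 × (9/8) = 18.6 × 1.125000 = 20.9250
eggs: 23.9 × (7/6) = 23.9 × 1.166667 = 27.8833
rice: 11.9 × (3/2) = 11.9 × 1.500000 = 17.8500
bus fare: 10.3 × (2/2) = 10.3 × 1.000000 = 10.3000
Index = Σ wᵢ·(p₁ᵢ/p₀ᵢ) = 22.8000 + 18.7500 + 20.9250 + 27.8833 + 17.8500 + 10.3000 = 118.5083

118.5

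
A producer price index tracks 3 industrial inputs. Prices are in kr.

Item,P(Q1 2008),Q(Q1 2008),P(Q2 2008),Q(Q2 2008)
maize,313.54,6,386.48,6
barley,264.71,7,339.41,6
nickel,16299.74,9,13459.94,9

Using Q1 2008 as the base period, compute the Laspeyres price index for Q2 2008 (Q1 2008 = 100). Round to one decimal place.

83.6

Laspeyres price index uses base-period quantities as weights.
ΣP(Q2 2008)·Q(Q1 2008) = 386.48×6 + 339.41×7 + 13459.94×9 = 2318.88 + 2375.87 + 121139.46 = 125834.21
ΣP(Q1 2008)·Q(Q1 2008) = 313.54×6 + 264.71×7 + 16299.74×9 = 1881.24 + 1852.97 + 146697.66 = 150431.87
Index = 125834.21 / 150431.87 × 100 = 83.6486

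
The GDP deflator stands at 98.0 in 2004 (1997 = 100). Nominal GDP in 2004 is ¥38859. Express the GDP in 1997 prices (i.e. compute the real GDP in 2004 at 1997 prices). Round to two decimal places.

39652.04

Real = Nominal ÷ (Index/100) = 38859 ÷ (98.0/100)
     = 38859 ÷ 0.980 = 39652.0408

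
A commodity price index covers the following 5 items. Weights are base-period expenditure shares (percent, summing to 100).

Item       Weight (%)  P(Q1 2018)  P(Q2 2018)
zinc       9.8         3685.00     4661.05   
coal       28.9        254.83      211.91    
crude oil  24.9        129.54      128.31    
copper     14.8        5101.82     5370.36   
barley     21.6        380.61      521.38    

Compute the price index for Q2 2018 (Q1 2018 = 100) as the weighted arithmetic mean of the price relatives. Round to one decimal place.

106.3

zinc: 9.8 × (4661.05/3685.00) = 9.8 × 1.264871 = 12.3957
coal: 28.9 × (211.91/254.83) = 28.9 × 0.831574 = 24.0325
crude oil: 24.9 × (128.31/129.54) = 24.9 × 0.990505 = 24.6636
copper: 14.8 × (5370.36/5101.82) = 14.8 × 1.052636 = 15.5790
barley: 21.6 × (521.38/380.61) = 21.6 × 1.369854 = 29.5888
Index = Σ wᵢ·(p₁ᵢ/p₀ᵢ) = 12.3957 + 24.0325 + 24.6636 + 15.5790 + 29.5888 = 106.2596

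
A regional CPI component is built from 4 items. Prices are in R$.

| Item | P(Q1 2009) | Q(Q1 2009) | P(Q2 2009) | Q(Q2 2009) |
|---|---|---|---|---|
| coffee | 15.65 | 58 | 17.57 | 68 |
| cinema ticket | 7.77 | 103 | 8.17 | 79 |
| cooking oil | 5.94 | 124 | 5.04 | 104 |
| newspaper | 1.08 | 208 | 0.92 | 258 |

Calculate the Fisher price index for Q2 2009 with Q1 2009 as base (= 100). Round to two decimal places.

100.67

Laspeyres component (base-period weights):
ΣP(Q2 2009)Q(Q1 2009) = 17.57×58 + 8.17×103 + 5.04×124 + 0.92×208 = 1019.06 + 841.51 + 624.96 + 191.36 = 2676.89
ΣP(Q1 2009)Q(Q1 2009) = 15.65×58 + 7.77×103 + 5.94×124 + 1.08×208 = 907.7 + 800.31 + 736.56 + 224.64 = 2669.21
L = 2676.89 / 2669.21 × 100 = 100.2877
Paasche component (current-period weights):
ΣP(Q2 2009)Q(Q2 2009) = 17.57×68 + 8.17×79 + 5.04×104 + 0.92×258 = 1194.76 + 645.43 + 524.16 + 237.36 = 2601.71
ΣP(Q1 2009)Q(Q2 2009) = 15.65×68 + 7.77×79 + 5.94×104 + 1.08×258 = 1064.2 + 613.83 + 617.76 + 278.64 = 2574.43
P = 2601.71 / 2574.43 × 100 = 101.0597
Fisher = √(L × P) = √(100.2877 × 101.0597) = 100.6729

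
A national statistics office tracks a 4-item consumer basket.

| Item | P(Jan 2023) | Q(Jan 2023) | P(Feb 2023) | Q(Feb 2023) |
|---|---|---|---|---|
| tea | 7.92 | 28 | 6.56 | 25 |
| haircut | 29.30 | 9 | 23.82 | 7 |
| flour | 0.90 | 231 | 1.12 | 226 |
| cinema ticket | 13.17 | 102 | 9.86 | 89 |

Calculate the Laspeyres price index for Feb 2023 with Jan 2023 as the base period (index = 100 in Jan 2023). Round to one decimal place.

Laspeyres price index uses base-period quantities as weights.
ΣP(Feb 2023)·Q(Jan 2023) = 6.56×28 + 23.82×9 + 1.12×231 + 9.86×102 = 183.68 + 214.38 + 258.72 + 1005.72 = 1662.5
ΣP(Jan 2023)·Q(Jan 2023) = 7.92×28 + 29.30×9 + 0.90×231 + 13.17×102 = 221.76 + 263.7 + 207.9 + 1343.34 = 2036.7
Index = 1662.5 / 2036.7 × 100 = 81.6271

81.6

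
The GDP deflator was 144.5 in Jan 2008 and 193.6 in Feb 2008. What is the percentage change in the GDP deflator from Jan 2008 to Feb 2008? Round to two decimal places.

Change = (193.6 − 144.5) / 144.5 × 100
       = 49.1 / 144.5 × 100 = 33.9792%

33.98%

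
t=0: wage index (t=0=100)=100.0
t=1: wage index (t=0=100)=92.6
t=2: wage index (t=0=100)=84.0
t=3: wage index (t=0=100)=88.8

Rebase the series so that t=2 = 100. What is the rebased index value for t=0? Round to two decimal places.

119.05

Rebased(t=0) = 100.0 / 84.0 × 100 = 119.0476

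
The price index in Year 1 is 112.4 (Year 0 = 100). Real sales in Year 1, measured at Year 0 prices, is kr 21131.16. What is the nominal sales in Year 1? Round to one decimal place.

Nominal = Real × (Index/100) = 21131.16 × (112.4/100)
        = 21131.16 × 1.124 = 23751.4238

23751.4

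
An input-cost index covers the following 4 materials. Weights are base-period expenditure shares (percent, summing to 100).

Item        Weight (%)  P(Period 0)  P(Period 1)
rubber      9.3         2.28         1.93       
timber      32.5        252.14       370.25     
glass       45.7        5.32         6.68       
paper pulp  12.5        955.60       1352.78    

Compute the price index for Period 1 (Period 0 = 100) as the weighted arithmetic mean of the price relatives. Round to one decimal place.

130.7

rubber: 9.3 × (1.93/2.28) = 9.3 × 0.846491 = 7.8724
timber: 32.5 × (370.25/252.14) = 32.5 × 1.468430 = 47.7240
glass: 45.7 × (6.68/5.32) = 45.7 × 1.255639 = 57.3827
paper pulp: 12.5 × (1352.78/955.60) = 12.5 × 1.415634 = 17.6954
Index = Σ wᵢ·(p₁ᵢ/p₀ᵢ) = 7.8724 + 47.7240 + 57.3827 + 17.6954 = 130.6745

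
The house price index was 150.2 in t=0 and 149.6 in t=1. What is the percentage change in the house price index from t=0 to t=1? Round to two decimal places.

-0.40%

Change = (149.6 − 150.2) / 150.2 × 100
       = -0.6 / 150.2 × 100 = -0.3995%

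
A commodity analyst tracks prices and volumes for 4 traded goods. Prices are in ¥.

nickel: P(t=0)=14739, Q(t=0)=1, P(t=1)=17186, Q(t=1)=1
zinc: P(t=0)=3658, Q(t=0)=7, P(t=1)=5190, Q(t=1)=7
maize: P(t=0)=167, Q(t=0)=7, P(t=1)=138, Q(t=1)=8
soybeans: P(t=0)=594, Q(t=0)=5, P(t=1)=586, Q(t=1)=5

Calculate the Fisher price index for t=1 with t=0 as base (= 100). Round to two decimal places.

128.98

Laspeyres component (base-period weights):
ΣP(t=1)Q(t=0) = 17186×1 + 5190×7 + 138×7 + 586×5 = 17186 + 36330 + 966 + 2930 = 57412
ΣP(t=0)Q(t=0) = 14739×1 + 3658×7 + 167×7 + 594×5 = 14739 + 25606 + 1169 + 2970 = 44484
L = 57412 / 44484 × 100 = 129.0621
Paasche component (current-period weights):
ΣP(t=1)Q(t=1) = 17186×1 + 5190×7 + 138×8 + 586×5 = 17186 + 36330 + 1104 + 2930 = 57550
ΣP(t=0)Q(t=1) = 14739×1 + 3658×7 + 167×8 + 594×5 = 14739 + 25606 + 1336 + 2970 = 44651
P = 57550 / 44651 × 100 = 128.8885
Fisher = √(L × P) = √(129.0621 × 128.8885) = 128.9753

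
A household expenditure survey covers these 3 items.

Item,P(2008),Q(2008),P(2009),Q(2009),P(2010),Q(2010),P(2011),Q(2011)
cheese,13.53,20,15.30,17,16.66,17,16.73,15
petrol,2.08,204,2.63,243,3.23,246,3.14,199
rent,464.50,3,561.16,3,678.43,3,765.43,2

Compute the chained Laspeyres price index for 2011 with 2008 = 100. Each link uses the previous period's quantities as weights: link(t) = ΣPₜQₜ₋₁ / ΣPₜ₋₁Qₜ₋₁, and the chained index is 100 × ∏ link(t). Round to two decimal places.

156.55

Link 2008→2009:
ΣP(2009)Q(2008) = 15.30×20 + 2.63×204 + 561.16×3 = 306 + 536.52 + 1683.48 = 2526
ΣP(2008)Q(2008) = 13.53×20 + 2.08×204 + 464.50×3 = 270.6 + 424.32 + 1393.5 = 2088.42
link = 2526/2088.42 = 1.209527
Link 2009→2010:
ΣP(2010)Q(2009) = 16.66×17 + 3.23×243 + 678.43×3 = 283.22 + 784.89 + 2035.29 = 3103.4
ΣP(2009)Q(2009) = 15.30×17 + 2.63×243 + 561.16×3 = 260.1 + 639.09 + 1683.48 = 2582.67
link = 3103.4/2582.67 = 1.201625
Link 2010→2011:
ΣP(2011)Q(2010) = 16.73×17 + 3.14×246 + 765.43×3 = 284.41 + 772.44 + 2296.29 = 3353.14
ΣP(2010)Q(2010) = 16.66×17 + 3.23×246 + 678.43×3 = 283.22 + 794.58 + 2035.29 = 3113.09
link = 3353.14/3113.09 = 1.077110
Chained index = 100 × 1.209527 × 1.201625 × 1.077110 = 156.5469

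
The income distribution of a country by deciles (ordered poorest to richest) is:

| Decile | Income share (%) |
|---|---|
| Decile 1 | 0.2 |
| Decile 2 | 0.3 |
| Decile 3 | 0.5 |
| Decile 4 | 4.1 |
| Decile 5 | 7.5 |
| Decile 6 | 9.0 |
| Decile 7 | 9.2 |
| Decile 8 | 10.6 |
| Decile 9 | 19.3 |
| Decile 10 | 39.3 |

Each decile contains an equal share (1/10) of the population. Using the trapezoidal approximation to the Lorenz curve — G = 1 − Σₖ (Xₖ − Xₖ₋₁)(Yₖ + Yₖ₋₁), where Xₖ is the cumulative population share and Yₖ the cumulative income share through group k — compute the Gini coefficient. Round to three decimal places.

0.552

Cumulative income shares Yₖ: 0.0020, 0.0050, 0.0100, 0.0510, 0.1260, 0.2160, 0.3080, 0.4140, 0.6070, 1.0000
Σ (Xₖ−Xₖ₋₁)(Yₖ+Yₖ₋₁) = (1/10)(0.0020+0.0000) + (1/10)(0.0050+0.0020) + (1/10)(0.0100+0.0050) + (1/10)(0.0510+0.0100) + (1/10)(0.1260+0.0510) + (1/10)(0.2160+0.1260) + (1/10)(0.3080+0.2160) + (1/10)(0.4140+0.3080) + (1/10)(0.6070+0.4140) + (1/10)(1.0000+0.6070)
  = 0.0002 + 0.0007 + 0.0015 + 0.0061 + 0.0177 + 0.0342 + 0.0524 + 0.0722 + 0.1021 + 0.1607 = 0.4478
G = 1 − 0.4478 = 0.5522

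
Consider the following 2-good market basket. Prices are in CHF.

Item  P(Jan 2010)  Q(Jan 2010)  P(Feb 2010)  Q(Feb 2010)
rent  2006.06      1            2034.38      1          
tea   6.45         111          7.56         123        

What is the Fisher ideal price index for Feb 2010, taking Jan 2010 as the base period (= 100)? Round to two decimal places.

105.73

Laspeyres component (base-period weights):
ΣP(Feb 2010)Q(Jan 2010) = 2034.38×1 + 7.56×111 = 2034.38 + 839.16 = 2873.54
ΣP(Jan 2010)Q(Jan 2010) = 2006.06×1 + 6.45×111 = 2006.06 + 715.95 = 2722.01
L = 2873.54 / 2722.01 × 100 = 105.5668
Paasche component (current-period weights):
ΣP(Feb 2010)Q(Feb 2010) = 2034.38×1 + 7.56×123 = 2034.38 + 929.88 = 2964.26
ΣP(Jan 2010)Q(Feb 2010) = 2006.06×1 + 6.45×123 = 2006.06 + 793.35 = 2799.41
P = 2964.26 / 2799.41 × 100 = 105.8887
Fisher = √(L × P) = √(105.5668 × 105.8887) = 105.7277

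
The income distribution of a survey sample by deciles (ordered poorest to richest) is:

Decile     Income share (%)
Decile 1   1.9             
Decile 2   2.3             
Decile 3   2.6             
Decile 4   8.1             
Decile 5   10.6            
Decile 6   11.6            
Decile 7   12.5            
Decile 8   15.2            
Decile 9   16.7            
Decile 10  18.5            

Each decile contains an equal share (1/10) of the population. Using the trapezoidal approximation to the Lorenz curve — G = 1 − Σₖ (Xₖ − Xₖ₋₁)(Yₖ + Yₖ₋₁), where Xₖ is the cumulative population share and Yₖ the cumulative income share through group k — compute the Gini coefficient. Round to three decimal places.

0.327

Cumulative income shares Yₖ: 0.0190, 0.0420, 0.0680, 0.1490, 0.2550, 0.3710, 0.4960, 0.6480, 0.8150, 1.0000
Σ (Xₖ−Xₖ₋₁)(Yₖ+Yₖ₋₁) = (1/10)(0.0190+0.0000) + (1/10)(0.0420+0.0190) + (1/10)(0.0680+0.0420) + (1/10)(0.1490+0.0680) + (1/10)(0.2550+0.1490) + (1/10)(0.3710+0.2550) + (1/10)(0.4960+0.3710) + (1/10)(0.6480+0.4960) + (1/10)(0.8150+0.6480) + (1/10)(1.0000+0.8150)
  = 0.0019 + 0.0061 + 0.0110 + 0.0217 + 0.0404 + 0.0626 + 0.0867 + 0.1144 + 0.1463 + 0.1815 = 0.6726
G = 1 − 0.6726 = 0.3274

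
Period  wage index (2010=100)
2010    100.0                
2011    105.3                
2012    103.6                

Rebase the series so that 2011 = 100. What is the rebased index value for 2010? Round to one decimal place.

95.0

Rebased(2010) = 100.0 / 105.3 × 100 = 94.9668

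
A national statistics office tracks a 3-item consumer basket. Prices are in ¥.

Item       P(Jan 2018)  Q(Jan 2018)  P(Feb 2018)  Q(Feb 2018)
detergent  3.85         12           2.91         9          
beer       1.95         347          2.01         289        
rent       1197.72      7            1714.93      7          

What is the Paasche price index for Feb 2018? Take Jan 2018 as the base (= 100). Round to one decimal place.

140.4

Paasche price index uses current-period quantities as weights.
ΣP(Feb 2018)·Q(Feb 2018) = 2.91×9 + 2.01×289 + 1714.93×7 = 26.19 + 580.89 + 12004.51 = 12611.59
ΣP(Jan 2018)·Q(Feb 2018) = 3.85×9 + 1.95×289 + 1197.72×7 = 34.65 + 563.55 + 8384.04 = 8982.24
Index = 12611.59 / 8982.24 × 100 = 140.4058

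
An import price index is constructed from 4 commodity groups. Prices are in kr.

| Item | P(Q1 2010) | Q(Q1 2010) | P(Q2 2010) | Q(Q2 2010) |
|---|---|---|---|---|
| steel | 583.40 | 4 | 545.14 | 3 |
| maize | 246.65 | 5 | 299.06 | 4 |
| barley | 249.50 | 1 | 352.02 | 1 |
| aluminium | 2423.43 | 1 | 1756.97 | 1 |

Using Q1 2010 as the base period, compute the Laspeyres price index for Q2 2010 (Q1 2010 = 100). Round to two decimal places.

92.71

Laspeyres price index uses base-period quantities as weights.
ΣP(Q2 2010)·Q(Q1 2010) = 545.14×4 + 299.06×5 + 352.02×1 + 1756.97×1 = 2180.56 + 1495.3 + 352.02 + 1756.97 = 5784.85
ΣP(Q1 2010)·Q(Q1 2010) = 583.40×4 + 246.65×5 + 249.50×1 + 2423.43×1 = 2333.6 + 1233.25 + 249.5 + 2423.43 = 6239.78
Index = 5784.85 / 6239.78 × 100 = 92.7092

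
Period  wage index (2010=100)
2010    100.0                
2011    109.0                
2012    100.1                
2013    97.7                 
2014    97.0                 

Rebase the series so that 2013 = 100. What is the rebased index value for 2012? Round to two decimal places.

Rebased(2012) = 100.1 / 97.7 × 100 = 102.4565

102.46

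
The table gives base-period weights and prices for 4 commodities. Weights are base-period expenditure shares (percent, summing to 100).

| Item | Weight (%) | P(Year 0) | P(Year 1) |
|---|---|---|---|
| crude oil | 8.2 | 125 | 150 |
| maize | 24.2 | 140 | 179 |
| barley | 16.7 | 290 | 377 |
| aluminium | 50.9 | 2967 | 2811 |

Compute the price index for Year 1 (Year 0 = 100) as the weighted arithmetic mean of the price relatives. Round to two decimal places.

110.72

crude oil: 8.2 × (150/125) = 8.2 × 1.200000 = 9.8400
maize: 24.2 × (179/140) = 24.2 × 1.278571 = 30.9414
barley: 16.7 × (377/290) = 16.7 × 1.300000 = 21.7100
aluminium: 50.9 × (2811/2967) = 50.9 × 0.947422 = 48.2238
Index = Σ wᵢ·(p₁ᵢ/p₀ᵢ) = 9.8400 + 30.9414 + 21.7100 + 48.2238 = 110.7152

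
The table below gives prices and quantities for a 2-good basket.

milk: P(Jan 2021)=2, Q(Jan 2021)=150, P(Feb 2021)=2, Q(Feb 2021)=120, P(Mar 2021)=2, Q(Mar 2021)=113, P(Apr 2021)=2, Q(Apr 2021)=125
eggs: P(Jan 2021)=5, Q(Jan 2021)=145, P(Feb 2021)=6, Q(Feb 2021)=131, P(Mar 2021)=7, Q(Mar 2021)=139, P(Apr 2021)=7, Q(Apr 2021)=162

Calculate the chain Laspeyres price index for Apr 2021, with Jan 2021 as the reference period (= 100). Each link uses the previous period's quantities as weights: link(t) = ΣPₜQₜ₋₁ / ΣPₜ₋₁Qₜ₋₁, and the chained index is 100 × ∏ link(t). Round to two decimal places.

Link Jan 2021→Feb 2021:
ΣP(Feb 2021)Q(Jan 2021) = 2×150 + 6×145 = 300 + 870 = 1170
ΣP(Jan 2021)Q(Jan 2021) = 2×150 + 5×145 = 300 + 725 = 1025
link = 1170/1025 = 1.141463
Link Feb 2021→Mar 2021:
ΣP(Mar 2021)Q(Feb 2021) = 2×120 + 7×131 = 240 + 917 = 1157
ΣP(Feb 2021)Q(Feb 2021) = 2×120 + 6×131 = 240 + 786 = 1026
link = 1157/1026 = 1.127680
Link Mar 2021→Apr 2021:
ΣP(Apr 2021)Q(Mar 2021) = 2×113 + 7×139 = 226 + 973 = 1199
ΣP(Mar 2021)Q(Mar 2021) = 2×113 + 7×139 = 226 + 973 = 1199
link = 1199/1199 = 1.000000
Chained index = 100 × 1.141463 × 1.127680 × 1.000000 = 128.7206

128.72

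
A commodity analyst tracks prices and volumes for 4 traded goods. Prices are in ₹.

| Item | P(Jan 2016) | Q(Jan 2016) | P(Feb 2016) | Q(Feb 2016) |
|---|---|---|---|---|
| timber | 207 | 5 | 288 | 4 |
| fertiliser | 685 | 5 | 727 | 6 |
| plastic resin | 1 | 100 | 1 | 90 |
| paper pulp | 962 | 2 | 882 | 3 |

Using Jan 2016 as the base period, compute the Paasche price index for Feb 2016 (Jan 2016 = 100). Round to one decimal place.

Paasche price index uses current-period quantities as weights.
ΣP(Feb 2016)·Q(Feb 2016) = 288×4 + 727×6 + 1×90 + 882×3 = 1152 + 4362 + 90 + 2646 = 8250
ΣP(Jan 2016)·Q(Feb 2016) = 207×4 + 685×6 + 1×90 + 962×3 = 828 + 4110 + 90 + 2886 = 7914
Index = 8250 / 7914 × 100 = 104.2456

104.2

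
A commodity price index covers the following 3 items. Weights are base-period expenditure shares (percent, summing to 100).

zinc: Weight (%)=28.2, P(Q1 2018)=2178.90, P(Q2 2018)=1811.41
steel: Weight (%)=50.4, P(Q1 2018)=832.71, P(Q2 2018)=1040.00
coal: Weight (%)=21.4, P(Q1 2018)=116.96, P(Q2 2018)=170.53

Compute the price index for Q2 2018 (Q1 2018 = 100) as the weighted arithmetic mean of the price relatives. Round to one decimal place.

zinc: 28.2 × (1811.41/2178.90) = 28.2 × 0.831342 = 23.4438
steel: 50.4 × (1040.00/832.71) = 50.4 × 1.248934 = 62.9463
coal: 21.4 × (170.53/116.96) = 21.4 × 1.458020 = 31.2016
Index = Σ wᵢ·(p₁ᵢ/p₀ᵢ) = 23.4438 + 62.9463 + 31.2016 = 117.5917

117.6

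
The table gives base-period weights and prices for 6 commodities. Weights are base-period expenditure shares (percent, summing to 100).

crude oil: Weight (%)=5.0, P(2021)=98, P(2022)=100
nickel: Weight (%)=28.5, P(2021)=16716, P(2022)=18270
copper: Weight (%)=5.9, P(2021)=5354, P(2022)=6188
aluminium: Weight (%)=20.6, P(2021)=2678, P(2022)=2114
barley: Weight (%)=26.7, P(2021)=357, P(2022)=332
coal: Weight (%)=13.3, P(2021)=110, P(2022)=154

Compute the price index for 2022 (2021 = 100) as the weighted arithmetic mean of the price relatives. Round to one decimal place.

102.8

crude oil: 5.0 × (100/98) = 5.0 × 1.020408 = 5.1020
nickel: 28.5 × (18270/16716) = 28.5 × 1.092965 = 31.1495
copper: 5.9 × (6188/5354) = 5.9 × 1.155771 = 6.8191
aluminium: 20.6 × (2114/2678) = 20.6 × 0.789395 = 16.2615
barley: 26.7 × (332/357) = 26.7 × 0.929972 = 24.8303
coal: 13.3 × (154/110) = 13.3 × 1.400000 = 18.6200
Index = Σ wᵢ·(p₁ᵢ/p₀ᵢ) = 5.1020 + 31.1495 + 6.8191 + 16.2615 + 24.8303 + 18.6200 = 102.7824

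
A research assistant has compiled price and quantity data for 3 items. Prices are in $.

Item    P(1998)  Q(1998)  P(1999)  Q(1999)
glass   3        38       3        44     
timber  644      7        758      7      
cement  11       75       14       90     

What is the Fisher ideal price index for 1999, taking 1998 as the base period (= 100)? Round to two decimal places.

118.88

Laspeyres component (base-period weights):
ΣP(1999)Q(1998) = 3×38 + 758×7 + 14×75 = 114 + 5306 + 1050 = 6470
ΣP(1998)Q(1998) = 3×38 + 644×7 + 11×75 = 114 + 4508 + 825 = 5447
L = 6470 / 5447 × 100 = 118.7810
Paasche component (current-period weights):
ΣP(1999)Q(1999) = 3×44 + 758×7 + 14×90 = 132 + 5306 + 1260 = 6698
ΣP(1998)Q(1999) = 3×44 + 644×7 + 11×90 = 132 + 4508 + 990 = 5630
P = 6698 / 5630 × 100 = 118.9698
Fisher = √(L × P) = √(118.7810 × 118.9698) = 118.8754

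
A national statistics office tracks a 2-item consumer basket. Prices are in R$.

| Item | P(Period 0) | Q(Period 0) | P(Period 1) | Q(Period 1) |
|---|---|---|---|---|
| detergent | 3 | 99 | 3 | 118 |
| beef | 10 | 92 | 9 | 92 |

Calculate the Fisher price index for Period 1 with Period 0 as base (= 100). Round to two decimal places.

92.61

Laspeyres component (base-period weights):
ΣP(Period 1)Q(Period 0) = 3×99 + 9×92 = 297 + 828 = 1125
ΣP(Period 0)Q(Period 0) = 3×99 + 10×92 = 297 + 920 = 1217
L = 1125 / 1217 × 100 = 92.4404
Paasche component (current-period weights):
ΣP(Period 1)Q(Period 1) = 3×118 + 9×92 = 354 + 828 = 1182
ΣP(Period 0)Q(Period 1) = 3×118 + 10×92 = 354 + 920 = 1274
P = 1182 / 1274 × 100 = 92.7786
Fisher = √(L × P) = √(92.4404 × 92.7786) = 92.6094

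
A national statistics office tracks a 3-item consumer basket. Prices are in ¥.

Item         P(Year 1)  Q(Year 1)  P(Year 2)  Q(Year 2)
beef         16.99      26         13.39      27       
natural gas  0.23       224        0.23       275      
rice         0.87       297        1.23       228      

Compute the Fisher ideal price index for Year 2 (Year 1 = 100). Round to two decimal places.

99.82

Laspeyres component (base-period weights):
ΣP(Year 2)Q(Year 1) = 13.39×26 + 0.23×224 + 1.23×297 = 348.14 + 51.52 + 365.31 = 764.97
ΣP(Year 1)Q(Year 1) = 16.99×26 + 0.23×224 + 0.87×297 = 441.74 + 51.52 + 258.39 = 751.65
L = 764.97 / 751.65 × 100 = 101.7721
Paasche component (current-period weights):
ΣP(Year 2)Q(Year 2) = 13.39×27 + 0.23×275 + 1.23×228 = 361.53 + 63.25 + 280.44 = 705.22
ΣP(Year 1)Q(Year 2) = 16.99×27 + 0.23×275 + 0.87×228 = 458.73 + 63.25 + 198.36 = 720.34
P = 705.22 / 720.34 × 100 = 97.9010
Fisher = √(L × P) = √(101.7721 × 97.9010) = 99.8178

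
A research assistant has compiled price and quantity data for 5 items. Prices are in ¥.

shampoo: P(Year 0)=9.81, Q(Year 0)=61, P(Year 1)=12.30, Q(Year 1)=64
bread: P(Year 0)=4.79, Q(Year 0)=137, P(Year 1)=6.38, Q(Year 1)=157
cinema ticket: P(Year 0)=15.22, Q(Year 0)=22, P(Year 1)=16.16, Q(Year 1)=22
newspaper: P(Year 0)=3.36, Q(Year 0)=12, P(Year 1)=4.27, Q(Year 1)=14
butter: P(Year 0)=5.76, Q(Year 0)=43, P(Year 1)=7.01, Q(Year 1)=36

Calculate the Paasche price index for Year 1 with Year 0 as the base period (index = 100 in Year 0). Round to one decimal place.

124.8

Paasche price index uses current-period quantities as weights.
ΣP(Year 1)·Q(Year 1) = 12.30×64 + 6.38×157 + 16.16×22 + 4.27×14 + 7.01×36 = 787.2 + 1001.66 + 355.52 + 59.78 + 252.36 = 2456.52
ΣP(Year 0)·Q(Year 1) = 9.81×64 + 4.79×157 + 15.22×22 + 3.36×14 + 5.76×36 = 627.84 + 752.03 + 334.84 + 47.04 + 207.36 = 1969.11
Index = 2456.52 / 1969.11 × 100 = 124.7528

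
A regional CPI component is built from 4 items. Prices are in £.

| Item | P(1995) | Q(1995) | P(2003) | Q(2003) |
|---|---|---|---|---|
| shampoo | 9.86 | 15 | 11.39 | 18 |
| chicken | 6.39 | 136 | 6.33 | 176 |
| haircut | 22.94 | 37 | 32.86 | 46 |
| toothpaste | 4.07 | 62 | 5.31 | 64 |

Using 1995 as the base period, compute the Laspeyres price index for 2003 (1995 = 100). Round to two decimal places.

121.66

Laspeyres price index uses base-period quantities as weights.
ΣP(2003)·Q(1995) = 11.39×15 + 6.33×136 + 32.86×37 + 5.31×62 = 170.85 + 860.88 + 1215.82 + 329.22 = 2576.77
ΣP(1995)·Q(1995) = 9.86×15 + 6.39×136 + 22.94×37 + 4.07×62 = 147.9 + 869.04 + 848.78 + 252.34 = 2118.06
Index = 2576.77 / 2118.06 × 100 = 121.6571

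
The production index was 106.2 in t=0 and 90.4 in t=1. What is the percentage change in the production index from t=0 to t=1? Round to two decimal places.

-14.88%

Change = (90.4 − 106.2) / 106.2 × 100
       = -15.8 / 106.2 × 100 = -14.8776%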